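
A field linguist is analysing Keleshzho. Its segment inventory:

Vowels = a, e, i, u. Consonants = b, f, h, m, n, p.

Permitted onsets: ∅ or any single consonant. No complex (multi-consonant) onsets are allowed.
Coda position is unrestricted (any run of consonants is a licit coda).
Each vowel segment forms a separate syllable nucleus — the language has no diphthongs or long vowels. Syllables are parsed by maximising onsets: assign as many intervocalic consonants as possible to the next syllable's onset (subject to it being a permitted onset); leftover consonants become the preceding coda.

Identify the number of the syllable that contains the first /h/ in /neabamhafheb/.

4

Vowels present: e, a, a, a, e; each is a nucleus, giving 5 syllables.
σ1/σ2 boundary: no consonants, so the boundary falls immediately after /e/.
σ2/σ3 boundary: /b/ is a single consonant, so it becomes the next onset.
σ3/σ4 boundary: /mh/; trying suffixes from longest down, /h/ is the first permitted one, so coda /m/ | onset /h/.
σ4/σ5 boundary: /fh/; trying suffixes from longest down, /h/ is the first permitted one, so coda /f/ | onset /h/.
Result: ne.a.bam.haf.heb.
The first /h/ is in the onset of syllable 4 (/haf/).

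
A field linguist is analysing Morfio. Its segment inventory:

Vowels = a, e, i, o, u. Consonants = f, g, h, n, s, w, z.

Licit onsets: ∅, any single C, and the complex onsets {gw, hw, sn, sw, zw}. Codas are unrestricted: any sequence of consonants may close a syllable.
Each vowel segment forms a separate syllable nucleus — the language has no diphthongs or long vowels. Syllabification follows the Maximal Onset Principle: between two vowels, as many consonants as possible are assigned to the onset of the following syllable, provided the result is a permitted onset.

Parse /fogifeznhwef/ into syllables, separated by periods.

Nuclei (vowels): o, i, e, e → 4 syllables.
Between /o/ (V1) and /i/ (V2): just /g/ — single C goes to the following onset.
Between /i/ (V2) and /e/ (V3): just /f/ — single C goes to the following onset.
Between /e/ (V3) and /e/ (V4): cluster /znhw/ — the longest permitted-onset suffix is /hw/; onset = /hw/, preceding coda = /zn/.

fo.gi.fezn.hwef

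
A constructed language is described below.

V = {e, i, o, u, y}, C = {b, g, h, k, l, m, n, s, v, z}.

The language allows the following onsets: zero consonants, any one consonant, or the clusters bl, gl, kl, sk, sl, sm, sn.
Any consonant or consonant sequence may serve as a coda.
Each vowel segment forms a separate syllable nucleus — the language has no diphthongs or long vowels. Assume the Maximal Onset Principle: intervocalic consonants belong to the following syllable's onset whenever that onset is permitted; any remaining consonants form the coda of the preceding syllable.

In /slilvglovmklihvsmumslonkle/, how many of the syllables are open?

The vowels are i, o, i, u, o, e — 6 nuclei, so 6 syllables.
/i…o/ gap (V1→V2): cluster /lvgl/ — the longest permitted-onset suffix is /gl/; onset = /gl/, preceding coda = /lv/.
/o…i/ gap (V2→V3): /vmkl/; trying suffixes from longest down, /kl/ is the first permitted one, so coda /vm/ | onset /kl/.
/i…u/ gap (V3→V4): /hvsm/ — longest licit onset from the right is /sm/, leaving /hv/ as coda.
/u…o/ gap (V4→V5): /msl/ — longest licit onset from the right is /sl/, leaving /m/ as coda.
/o…e/ gap (V5→V6): /nkl/ splits as /n/ + /kl/ (/kl/ is the longest suffix that is a licit onset).
Result: slilv.glovm.klihv.smum.slon.kle.
Classifying each syllable: /slilv/ (closed), /glovm/ (closed), /klihv/ (closed), /smum/ (closed), /slon/ (closed), /kle/ (open).
Open syllables: 1.

1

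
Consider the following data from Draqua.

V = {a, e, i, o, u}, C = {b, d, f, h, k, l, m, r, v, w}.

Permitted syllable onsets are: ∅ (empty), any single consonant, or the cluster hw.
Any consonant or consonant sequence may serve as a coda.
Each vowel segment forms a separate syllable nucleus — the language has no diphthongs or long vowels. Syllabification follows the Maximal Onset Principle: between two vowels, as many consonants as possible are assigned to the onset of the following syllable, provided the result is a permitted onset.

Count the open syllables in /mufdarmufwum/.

0

The vowels are u, a, u, u — 4 nuclei, so 4 syllables.
V1 /u/ – V2 /a/: cluster /fd/ — the longest permitted-onset suffix is /d/; onset = /d/, preceding coda = /f/.
V2 /a/ – V3 /u/: /rm/ — longest licit onset from the right is /m/, leaving /r/ as coda.
V3 /u/ – V4 /u/: cluster /fw/ — the longest permitted-onset suffix is /w/; onset = /w/, preceding coda = /f/.
So the parse is muf.dar.muf.wum.
Classifying each syllable: /muf/ (closed), /dar/ (closed), /muf/ (closed), /wum/ (closed).
Open syllables: 0.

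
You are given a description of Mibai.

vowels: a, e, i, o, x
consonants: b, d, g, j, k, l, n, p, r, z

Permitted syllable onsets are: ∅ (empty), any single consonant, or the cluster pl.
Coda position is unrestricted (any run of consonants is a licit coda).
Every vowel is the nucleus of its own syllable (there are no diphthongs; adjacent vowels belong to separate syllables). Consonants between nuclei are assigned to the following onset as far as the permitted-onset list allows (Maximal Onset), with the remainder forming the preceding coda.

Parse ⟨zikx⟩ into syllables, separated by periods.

The vowels are i, x — 2 nuclei, so 2 syllables.
σ1/σ2 boundary: /k/ is a single consonant, so it becomes the next onset.

zi.kx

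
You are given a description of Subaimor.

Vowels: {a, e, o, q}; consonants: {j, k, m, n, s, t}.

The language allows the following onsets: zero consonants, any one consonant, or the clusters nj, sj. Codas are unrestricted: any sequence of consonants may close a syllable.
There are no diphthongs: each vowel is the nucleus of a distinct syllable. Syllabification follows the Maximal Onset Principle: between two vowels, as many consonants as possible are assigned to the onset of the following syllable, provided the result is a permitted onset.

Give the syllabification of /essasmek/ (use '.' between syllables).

Nuclei (vowels): e, a, e → 3 syllables.
/e…a/ gap (V1→V2): /ss/; trying suffixes from longest down, /s/ is the first permitted one, so coda /s/ | onset /s/.
/a…e/ gap (V2→V3): /sm/ — longest licit onset from the right is /m/, leaving /s/ as coda.

es.sas.mek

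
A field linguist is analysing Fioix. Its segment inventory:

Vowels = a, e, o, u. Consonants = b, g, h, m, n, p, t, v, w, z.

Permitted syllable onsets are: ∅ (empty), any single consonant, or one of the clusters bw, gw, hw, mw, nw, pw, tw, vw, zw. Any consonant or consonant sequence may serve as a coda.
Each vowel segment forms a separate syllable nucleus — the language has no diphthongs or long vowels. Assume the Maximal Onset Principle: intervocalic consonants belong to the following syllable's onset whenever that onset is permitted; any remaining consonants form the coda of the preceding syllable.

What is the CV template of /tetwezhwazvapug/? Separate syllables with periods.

CV.CCVC.CCVC.CV.CVC

Nuclei (vowels): e, e, a, a, u → 5 syllables.
V1 /e/ – V2 /e/: /tw/ is a licit onset in full, so it all attaches to the next syllable.
V2 /e/ – V3 /a/: /zhw/ — longest licit onset from the right is /hw/, leaving /z/ as coda.
V3 /a/ – V4 /a/: /zv/ splits as /z/ + /v/ (/v/ is the longest suffix that is a licit onset).
V4 /a/ – V5 /u/: /p/ is a single consonant, so it becomes the next onset.
Result: te.twez.hwaz.va.pug.
Mapping each syllable to C/V: /te/ → CV, /twez/ → CCVC, /hwaz/ → CCVC, /va/ → CV, /pug/ → CVC.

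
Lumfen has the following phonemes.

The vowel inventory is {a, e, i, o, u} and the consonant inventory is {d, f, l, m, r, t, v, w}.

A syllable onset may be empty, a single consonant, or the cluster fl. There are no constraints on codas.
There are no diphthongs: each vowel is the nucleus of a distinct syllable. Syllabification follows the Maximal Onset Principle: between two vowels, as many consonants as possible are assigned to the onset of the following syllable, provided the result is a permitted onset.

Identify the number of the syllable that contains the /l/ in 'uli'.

Nuclei (vowels): u, i → 2 syllables.
/u…i/ gap (V1→V2): /l/ → onset of the next syllable (single consonants are always licit onsets).
Putting it together: u.li.
The /l/ is in the onset of syllable 2 (/li/).

2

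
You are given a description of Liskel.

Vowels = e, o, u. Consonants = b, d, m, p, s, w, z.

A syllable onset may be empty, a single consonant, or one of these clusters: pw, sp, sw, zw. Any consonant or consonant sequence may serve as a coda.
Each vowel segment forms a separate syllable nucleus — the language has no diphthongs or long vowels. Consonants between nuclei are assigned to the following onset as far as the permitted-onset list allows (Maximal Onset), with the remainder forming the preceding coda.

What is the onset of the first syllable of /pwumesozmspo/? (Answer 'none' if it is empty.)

pw

The vowels are u, e, o, o — 4 nuclei, so 4 syllables.
Between /u/ (V1) and /e/ (V2): /m/ is a single consonant, so it becomes the next onset.
Between /e/ (V2) and /o/ (V3): /s/ → onset of the next syllable (single consonants are always licit onsets).
Between /o/ (V3) and /o/ (V4): cluster /zmsp/ — the longest permitted-onset suffix is /sp/; onset = /sp/, preceding coda = /zm/.
Putting it together: pwu.me.sozm.spo.
Syllable 1 is /pwu/: onset /pw/, nucleus /u/, coda ∅.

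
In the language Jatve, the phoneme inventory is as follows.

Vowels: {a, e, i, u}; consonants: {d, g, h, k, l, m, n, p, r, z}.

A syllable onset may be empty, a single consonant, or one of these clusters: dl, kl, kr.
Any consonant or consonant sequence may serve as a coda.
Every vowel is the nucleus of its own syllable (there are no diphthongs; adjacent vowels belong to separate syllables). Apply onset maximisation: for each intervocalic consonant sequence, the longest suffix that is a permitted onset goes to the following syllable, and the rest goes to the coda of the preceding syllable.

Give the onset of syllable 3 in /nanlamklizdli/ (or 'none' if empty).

Nuclei (vowels): a, a, i, i → 4 syllables.
Between /a/ (V1) and /a/ (V2): /nl/ — longest licit onset from the right is /l/, leaving /n/ as coda.
Between /a/ (V2) and /i/ (V3): /mkl/ splits as /m/ + /kl/ (/kl/ is the longest suffix that is a licit onset).
Between /i/ (V3) and /i/ (V4): cluster /zdl/ — the longest permitted-onset suffix is /dl/; onset = /dl/, preceding coda = /z/.
Syllabification: nan.lam.kliz.dli.
Syllable 3 is /kliz/: onset /kl/, nucleus /i/, coda /z/.

kl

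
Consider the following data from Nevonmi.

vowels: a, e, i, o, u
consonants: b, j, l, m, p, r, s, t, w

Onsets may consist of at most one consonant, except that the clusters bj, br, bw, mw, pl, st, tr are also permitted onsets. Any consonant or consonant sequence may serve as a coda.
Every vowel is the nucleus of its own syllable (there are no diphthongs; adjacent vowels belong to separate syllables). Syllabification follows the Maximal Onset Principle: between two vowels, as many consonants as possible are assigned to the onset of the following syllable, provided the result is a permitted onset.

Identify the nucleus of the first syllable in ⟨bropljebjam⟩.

Vowels present: o, e, a; each is a nucleus, giving 3 syllables.
The first nucleus (vowel 1 from the left) is /o/.

o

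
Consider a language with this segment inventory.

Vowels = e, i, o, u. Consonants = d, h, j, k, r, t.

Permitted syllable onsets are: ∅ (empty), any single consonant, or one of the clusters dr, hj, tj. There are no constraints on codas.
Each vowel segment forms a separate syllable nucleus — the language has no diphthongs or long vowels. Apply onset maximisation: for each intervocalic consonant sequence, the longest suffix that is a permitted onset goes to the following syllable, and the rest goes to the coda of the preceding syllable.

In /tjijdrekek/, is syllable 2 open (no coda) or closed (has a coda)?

The vowels are i, e, e — 3 nuclei, so 3 syllables.
V1 /i/ – V2 /e/: /jdr/ splits as /j/ + /dr/ (/dr/ is the longest suffix that is a licit onset).
V2 /e/ – V3 /e/: /k/ is a single consonant, so it becomes the next onset.
Syllabification: tjij.dre.kek.
Syllable 2 is /dre/; it ends in its nucleus with no coda, so it is open.

open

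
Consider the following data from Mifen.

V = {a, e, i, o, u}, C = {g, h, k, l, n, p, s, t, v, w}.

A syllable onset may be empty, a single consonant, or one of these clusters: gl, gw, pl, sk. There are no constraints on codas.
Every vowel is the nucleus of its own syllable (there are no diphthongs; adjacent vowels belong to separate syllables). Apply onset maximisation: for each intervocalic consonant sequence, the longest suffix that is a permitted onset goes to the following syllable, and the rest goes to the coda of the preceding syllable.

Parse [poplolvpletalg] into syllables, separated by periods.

The vowels are o, o, e, a — 4 nuclei, so 4 syllables.
V1 /o/ – V2 /o/: /pl/ — entire cluster is a permitted onset → onset /pl/, coda ∅.
V2 /o/ – V3 /e/: /lvpl/ splits as /lv/ + /pl/ (/pl/ is the longest suffix that is a licit onset).
V3 /e/ – V4 /a/: /t/ → onset of the next syllable (single consonants are always licit onsets).

po.plolv.ple.talg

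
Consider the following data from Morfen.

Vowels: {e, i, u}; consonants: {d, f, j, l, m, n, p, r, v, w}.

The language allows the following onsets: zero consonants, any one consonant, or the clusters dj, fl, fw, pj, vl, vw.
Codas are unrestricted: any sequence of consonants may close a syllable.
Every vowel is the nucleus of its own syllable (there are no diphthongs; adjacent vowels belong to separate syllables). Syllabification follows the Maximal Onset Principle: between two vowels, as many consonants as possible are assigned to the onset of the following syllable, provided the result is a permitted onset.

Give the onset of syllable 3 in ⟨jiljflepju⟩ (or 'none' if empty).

pj

Nuclei (vowels): i, e, u → 3 syllables.
/i…e/ gap (V1→V2): cluster /ljfl/ — the longest permitted-onset suffix is /fl/; onset = /fl/, preceding coda = /lj/.
/e…u/ gap (V2→V3): /pj/ — entire cluster is a permitted onset → onset /pj/, coda ∅.
Syllabification: jilj.fle.pju.
Syllable 3 is /pju/: onset /pj/, nucleus /u/, coda ∅.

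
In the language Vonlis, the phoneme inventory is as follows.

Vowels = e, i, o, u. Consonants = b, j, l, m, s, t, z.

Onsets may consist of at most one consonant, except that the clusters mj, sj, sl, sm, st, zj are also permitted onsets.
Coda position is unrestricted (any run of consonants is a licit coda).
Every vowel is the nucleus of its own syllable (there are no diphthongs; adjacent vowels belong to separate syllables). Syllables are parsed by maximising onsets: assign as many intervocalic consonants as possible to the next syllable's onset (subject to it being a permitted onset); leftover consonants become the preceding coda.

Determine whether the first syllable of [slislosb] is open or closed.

open

Nuclei (vowels): i, o → 2 syllables.
Between /i/ (V1) and /o/ (V2): /sl/ is a licit onset in full, so it all attaches to the next syllable.
Putting it together: sli.slosb.
Syllable 1 is /sli/; it ends in its nucleus with no coda, so it is open.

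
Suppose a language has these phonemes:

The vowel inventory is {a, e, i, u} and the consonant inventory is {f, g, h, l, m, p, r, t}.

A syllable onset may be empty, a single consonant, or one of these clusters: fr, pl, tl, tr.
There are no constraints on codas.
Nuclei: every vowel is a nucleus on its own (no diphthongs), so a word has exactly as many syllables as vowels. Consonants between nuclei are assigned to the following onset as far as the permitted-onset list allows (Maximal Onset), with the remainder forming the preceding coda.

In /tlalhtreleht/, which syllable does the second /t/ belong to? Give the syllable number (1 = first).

2

The vowels are a, e, e — 3 nuclei, so 3 syllables.
/a…e/ gap (V1→V2): cluster /lhtr/ — the longest permitted-onset suffix is /tr/; onset = /tr/, preceding coda = /lh/.
/e…e/ gap (V2→V3): just /l/ — single C goes to the following onset.
So the parse is tlalh.tre.leht.
The second /t/ is in the onset of syllable 2 (/tre/).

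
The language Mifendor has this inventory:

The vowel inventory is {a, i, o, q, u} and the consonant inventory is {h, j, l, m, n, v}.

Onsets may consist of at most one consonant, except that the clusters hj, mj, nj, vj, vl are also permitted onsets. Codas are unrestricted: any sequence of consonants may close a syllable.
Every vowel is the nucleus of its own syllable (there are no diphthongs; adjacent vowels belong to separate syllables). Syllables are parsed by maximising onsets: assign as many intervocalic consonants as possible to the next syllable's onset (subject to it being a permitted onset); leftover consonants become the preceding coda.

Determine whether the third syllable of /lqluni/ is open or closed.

Vowels present: q, u, i; each is a nucleus, giving 3 syllables.
/q…u/ gap (V1→V2): /l/ → onset of the next syllable (single consonants are always licit onsets).
/u…i/ gap (V2→V3): /n/ → onset of the next syllable (single consonants are always licit onsets).
Result: lq.lu.ni.
Syllable 3 is /ni/; it ends in its nucleus with no coda, so it is open.

open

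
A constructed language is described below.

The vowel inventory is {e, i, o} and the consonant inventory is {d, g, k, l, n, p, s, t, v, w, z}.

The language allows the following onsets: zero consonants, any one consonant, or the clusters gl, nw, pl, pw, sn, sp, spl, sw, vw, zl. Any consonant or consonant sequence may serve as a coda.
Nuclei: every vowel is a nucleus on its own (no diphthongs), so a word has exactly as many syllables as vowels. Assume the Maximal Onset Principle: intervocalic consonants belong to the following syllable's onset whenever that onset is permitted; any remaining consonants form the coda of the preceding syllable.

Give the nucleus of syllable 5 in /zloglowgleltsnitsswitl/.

i

Nuclei (vowels): o, o, e, i, i → 5 syllables.
The fifth nucleus (vowel 5 from the left) is /i/.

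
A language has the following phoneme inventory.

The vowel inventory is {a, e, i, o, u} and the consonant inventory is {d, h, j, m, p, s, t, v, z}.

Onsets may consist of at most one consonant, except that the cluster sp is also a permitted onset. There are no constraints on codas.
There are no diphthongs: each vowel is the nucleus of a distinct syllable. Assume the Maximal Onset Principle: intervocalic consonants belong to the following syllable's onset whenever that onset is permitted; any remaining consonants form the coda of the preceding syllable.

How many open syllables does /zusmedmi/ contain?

1

Vowels present: u, e, i; each is a nucleus, giving 3 syllables.
σ1/σ2 boundary: /sm/ splits as /s/ + /m/ (/m/ is the longest suffix that is a licit onset).
σ2/σ3 boundary: /dm/ splits as /d/ + /m/ (/m/ is the longest suffix that is a licit onset).
Syllabification: zus.med.mi.
Classifying each syllable: /zus/ (closed), /med/ (closed), /mi/ (open).
Open syllables: 1.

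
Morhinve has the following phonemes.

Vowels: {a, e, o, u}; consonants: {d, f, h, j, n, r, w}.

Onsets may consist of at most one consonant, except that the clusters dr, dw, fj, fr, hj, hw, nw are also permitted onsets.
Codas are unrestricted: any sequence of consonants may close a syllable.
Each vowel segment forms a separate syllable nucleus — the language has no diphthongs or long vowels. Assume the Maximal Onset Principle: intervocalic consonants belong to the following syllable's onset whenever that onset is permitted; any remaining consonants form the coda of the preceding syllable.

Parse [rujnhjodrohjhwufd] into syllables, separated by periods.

rujn.hjo.drohj.hwufd

Nuclei (vowels): u, o, o, u → 4 syllables.
V1 /u/ – V2 /o/: cluster /jnhj/ — the longest permitted-onset suffix is /hj/; onset = /hj/, preceding coda = /jn/.
V2 /o/ – V3 /o/: cluster /dr/ — /dr/ is itself a permitted onset, so the whole cluster goes right; preceding coda = ∅.
V3 /o/ – V4 /u/: cluster /hjhw/ — the longest permitted-onset suffix is /hw/; onset = /hw/, preceding coda = /hj/.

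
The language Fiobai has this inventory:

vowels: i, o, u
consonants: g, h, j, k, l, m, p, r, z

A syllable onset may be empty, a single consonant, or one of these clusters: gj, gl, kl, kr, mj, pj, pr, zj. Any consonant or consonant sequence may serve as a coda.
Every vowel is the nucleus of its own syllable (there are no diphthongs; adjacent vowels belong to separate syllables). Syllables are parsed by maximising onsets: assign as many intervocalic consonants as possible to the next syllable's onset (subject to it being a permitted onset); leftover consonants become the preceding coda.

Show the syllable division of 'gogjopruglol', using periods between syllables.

Vowels present: o, o, u, o; each is a nucleus, giving 4 syllables.
σ1/σ2 boundary: /gj/ — entire cluster is a permitted onset → onset /gj/, coda ∅.
σ2/σ3 boundary: /pr/ — entire cluster is a permitted onset → onset /pr/, coda ∅.
σ3/σ4 boundary: /gl/ is a licit onset in full, so it all attaches to the next syllable.

go.gjo.pru.glol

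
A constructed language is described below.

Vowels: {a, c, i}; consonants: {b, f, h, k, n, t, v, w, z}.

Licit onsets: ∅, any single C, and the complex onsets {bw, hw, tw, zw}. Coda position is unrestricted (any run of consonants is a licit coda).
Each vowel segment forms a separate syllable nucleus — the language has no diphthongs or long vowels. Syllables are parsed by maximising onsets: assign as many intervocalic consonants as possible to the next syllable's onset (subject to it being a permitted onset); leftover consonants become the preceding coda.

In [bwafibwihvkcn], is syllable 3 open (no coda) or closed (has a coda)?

Vowels present: a, i, i, c; each is a nucleus, giving 4 syllables.
Between /a/ (V1) and /i/ (V2): /f/ is a single consonant, so it becomes the next onset.
Between /i/ (V2) and /i/ (V3): /bw/ is a licit onset in full, so it all attaches to the next syllable.
Between /i/ (V3) and /c/ (V4): /hvk/ — longest licit onset from the right is /k/, leaving /hv/ as coda.
Result: bwa.fi.bwihv.kcn.
Syllable 3 is /bwihv/ with coda /hv/, so it is closed.

closed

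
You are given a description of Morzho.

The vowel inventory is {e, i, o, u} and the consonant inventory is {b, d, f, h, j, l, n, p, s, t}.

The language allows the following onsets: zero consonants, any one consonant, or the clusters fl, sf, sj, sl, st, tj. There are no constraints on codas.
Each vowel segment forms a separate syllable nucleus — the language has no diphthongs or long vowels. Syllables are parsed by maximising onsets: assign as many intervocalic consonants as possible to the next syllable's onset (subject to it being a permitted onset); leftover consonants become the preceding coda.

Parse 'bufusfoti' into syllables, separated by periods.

bu.fu.sfo.ti

The vowels are u, u, o, i — 4 nuclei, so 4 syllables.
V1 /u/ – V2 /u/: /f/ is a single consonant, so it becomes the next onset.
V2 /u/ – V3 /o/: /sf/ — entire cluster is a permitted onset → onset /sf/, coda ∅.
V3 /o/ – V4 /i/: /t/ is a single consonant, so it becomes the next onset.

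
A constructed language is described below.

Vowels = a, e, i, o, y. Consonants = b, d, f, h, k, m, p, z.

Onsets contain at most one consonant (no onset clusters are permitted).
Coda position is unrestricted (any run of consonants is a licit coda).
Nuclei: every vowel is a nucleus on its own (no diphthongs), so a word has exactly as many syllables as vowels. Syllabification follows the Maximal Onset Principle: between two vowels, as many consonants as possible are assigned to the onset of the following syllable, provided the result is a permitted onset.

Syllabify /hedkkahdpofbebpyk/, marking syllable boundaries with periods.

Nuclei (vowels): e, a, o, e, y → 5 syllables.
V1 /e/ – V2 /a/: /dkk/ splits as /dk/ + /k/ (/k/ is the longest suffix that is a licit onset).
V2 /a/ – V3 /o/: cluster /hdp/ — the longest permitted-onset suffix is /p/; onset = /p/, preceding coda = /hd/.
V3 /o/ – V4 /e/: /fb/; trying suffixes from longest down, /b/ is the first permitted one, so coda /f/ | onset /b/.
V4 /e/ – V5 /y/: /bp/; trying suffixes from longest down, /p/ is the first permitted one, so coda /b/ | onset /p/.

hedk.kahd.pof.beb.pyk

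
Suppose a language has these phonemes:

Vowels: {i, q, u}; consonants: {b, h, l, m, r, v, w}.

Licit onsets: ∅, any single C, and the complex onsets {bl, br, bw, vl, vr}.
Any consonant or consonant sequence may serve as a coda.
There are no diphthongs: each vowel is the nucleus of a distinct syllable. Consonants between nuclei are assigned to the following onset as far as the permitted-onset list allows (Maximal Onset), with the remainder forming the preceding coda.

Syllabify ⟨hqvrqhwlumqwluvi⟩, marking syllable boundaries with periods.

The vowels are q, q, u, q, u, i — 6 nuclei, so 6 syllables.
Between /q/ (V1) and /q/ (V2): cluster /vr/ — /vr/ is itself a permitted onset, so the whole cluster goes right; preceding coda = ∅.
Between /q/ (V2) and /u/ (V3): cluster /hwl/ — the longest permitted-onset suffix is /l/; onset = /l/, preceding coda = /hw/.
Between /u/ (V3) and /q/ (V4): /m/ → onset of the next syllable (single consonants are always licit onsets).
Between /q/ (V4) and /u/ (V5): /wl/ — longest licit onset from the right is /l/, leaving /w/ as coda.
Between /u/ (V5) and /i/ (V6): /v/ is a single consonant, so it becomes the next onset.

hq.vrqhw.lu.mqw.lu.vi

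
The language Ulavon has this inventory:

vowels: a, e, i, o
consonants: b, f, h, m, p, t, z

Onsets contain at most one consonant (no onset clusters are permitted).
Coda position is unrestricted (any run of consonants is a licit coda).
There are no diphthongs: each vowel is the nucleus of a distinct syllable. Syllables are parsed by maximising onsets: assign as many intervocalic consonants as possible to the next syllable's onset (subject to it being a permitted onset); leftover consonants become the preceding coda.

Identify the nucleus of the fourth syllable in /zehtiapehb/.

Vowels present: e, i, a, e; each is a nucleus, giving 4 syllables.
The fourth nucleus (vowel 4 from the left) is /e/.

e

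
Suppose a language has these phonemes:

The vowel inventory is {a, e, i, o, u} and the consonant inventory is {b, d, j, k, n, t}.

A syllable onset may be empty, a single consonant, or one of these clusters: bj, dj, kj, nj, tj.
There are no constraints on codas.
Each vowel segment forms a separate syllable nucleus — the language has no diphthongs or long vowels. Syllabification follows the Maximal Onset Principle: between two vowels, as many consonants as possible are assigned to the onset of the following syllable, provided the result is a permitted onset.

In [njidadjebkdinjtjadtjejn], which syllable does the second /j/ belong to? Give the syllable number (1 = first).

Nuclei (vowels): i, a, e, i, a, e → 6 syllables.
/i…a/ gap (V1→V2): /d/ is a single consonant, so it becomes the next onset.
/a…e/ gap (V2→V3): cluster /dj/ — /dj/ is itself a permitted onset, so the whole cluster goes right; preceding coda = ∅.
/e…i/ gap (V3→V4): /bkd/ splits as /bk/ + /d/ (/d/ is the longest suffix that is a licit onset).
/i…a/ gap (V4→V5): /njtj/ splits as /nj/ + /tj/ (/tj/ is the longest suffix that is a licit onset).
/a…e/ gap (V5→V6): /dtj/ splits as /d/ + /tj/ (/tj/ is the longest suffix that is a licit onset).
Result: nji.da.djebk.dinj.tjad.tjejn.
The second /j/ is in the onset of syllable 3 (/djebk/).

3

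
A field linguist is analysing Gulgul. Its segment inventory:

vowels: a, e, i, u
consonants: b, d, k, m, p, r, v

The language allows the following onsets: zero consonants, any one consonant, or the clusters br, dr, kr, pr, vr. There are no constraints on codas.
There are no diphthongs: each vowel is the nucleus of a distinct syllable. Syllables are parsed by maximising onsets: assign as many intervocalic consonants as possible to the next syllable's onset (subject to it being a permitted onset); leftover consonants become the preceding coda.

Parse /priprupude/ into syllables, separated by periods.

pri.pru.pu.de

Nuclei (vowels): i, u, u, e → 4 syllables.
σ1/σ2 boundary: /pr/ — entire cluster is a permitted onset → onset /pr/, coda ∅.
σ2/σ3 boundary: /p/ → onset of the next syllable (single consonants are always licit onsets).
σ3/σ4 boundary: /d/ → onset of the next syllable (single consonants are always licit onsets).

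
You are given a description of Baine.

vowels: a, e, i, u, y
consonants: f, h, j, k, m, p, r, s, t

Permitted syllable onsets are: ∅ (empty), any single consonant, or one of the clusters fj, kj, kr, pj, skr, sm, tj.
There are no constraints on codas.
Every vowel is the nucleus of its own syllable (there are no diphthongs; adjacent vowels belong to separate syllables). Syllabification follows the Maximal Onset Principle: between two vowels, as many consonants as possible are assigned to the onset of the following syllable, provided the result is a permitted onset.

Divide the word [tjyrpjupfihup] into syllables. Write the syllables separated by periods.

Nuclei (vowels): y, u, i, u → 4 syllables.
V1 /y/ – V2 /u/: /rpj/ splits as /r/ + /pj/ (/pj/ is the longest suffix that is a licit onset).
V2 /u/ – V3 /i/: /pf/ — longest licit onset from the right is /f/, leaving /p/ as coda.
V3 /i/ – V4 /u/: just /h/ — single C goes to the following onset.

tjyr.pjup.fi.hup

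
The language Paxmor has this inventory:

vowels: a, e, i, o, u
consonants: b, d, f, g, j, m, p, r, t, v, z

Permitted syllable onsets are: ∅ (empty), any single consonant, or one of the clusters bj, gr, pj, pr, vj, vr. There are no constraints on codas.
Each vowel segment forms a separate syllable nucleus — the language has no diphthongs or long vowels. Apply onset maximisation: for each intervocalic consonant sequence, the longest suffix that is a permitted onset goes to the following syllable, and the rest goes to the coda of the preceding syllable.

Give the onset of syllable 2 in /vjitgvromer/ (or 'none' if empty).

Nuclei (vowels): i, o, e → 3 syllables.
σ1/σ2 boundary: /tgvr/; trying suffixes from longest down, /vr/ is the first permitted one, so coda /tg/ | onset /vr/.
σ2/σ3 boundary: just /m/ — single C goes to the following onset.
Result: vjitg.vro.mer.
Syllable 2 is /vro/: onset /vr/, nucleus /o/, coda ∅.

vr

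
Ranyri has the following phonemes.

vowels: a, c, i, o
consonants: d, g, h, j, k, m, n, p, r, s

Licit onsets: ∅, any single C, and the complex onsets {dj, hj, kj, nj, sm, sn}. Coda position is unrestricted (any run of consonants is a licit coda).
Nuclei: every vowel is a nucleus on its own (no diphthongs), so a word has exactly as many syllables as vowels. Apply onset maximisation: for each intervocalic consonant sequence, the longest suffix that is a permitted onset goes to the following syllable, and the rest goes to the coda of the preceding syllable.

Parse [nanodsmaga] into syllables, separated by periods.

The vowels are a, o, a, a — 4 nuclei, so 4 syllables.
V1 /a/ – V2 /o/: /n/ → onset of the next syllable (single consonants are always licit onsets).
V2 /o/ – V3 /a/: /dsm/ — longest licit onset from the right is /sm/, leaving /d/ as coda.
V3 /a/ – V4 /a/: just /g/ — single C goes to the following onset.

na.nod.sma.ga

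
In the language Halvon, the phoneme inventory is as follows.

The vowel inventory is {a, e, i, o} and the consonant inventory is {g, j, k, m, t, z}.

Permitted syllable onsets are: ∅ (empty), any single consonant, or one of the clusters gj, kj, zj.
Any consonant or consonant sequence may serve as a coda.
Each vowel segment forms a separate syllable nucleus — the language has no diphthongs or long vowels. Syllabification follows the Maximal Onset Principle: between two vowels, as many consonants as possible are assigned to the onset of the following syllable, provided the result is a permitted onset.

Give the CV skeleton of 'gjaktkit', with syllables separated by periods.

Nuclei (vowels): a, i → 2 syllables.
σ1/σ2 boundary: /ktk/ — longest licit onset from the right is /k/, leaving /kt/ as coda.
Syllabification: gjakt.kit.
Mapping each syllable to C/V: /gjakt/ → CCVCC, /kit/ → CVC.

CCVCC.CVC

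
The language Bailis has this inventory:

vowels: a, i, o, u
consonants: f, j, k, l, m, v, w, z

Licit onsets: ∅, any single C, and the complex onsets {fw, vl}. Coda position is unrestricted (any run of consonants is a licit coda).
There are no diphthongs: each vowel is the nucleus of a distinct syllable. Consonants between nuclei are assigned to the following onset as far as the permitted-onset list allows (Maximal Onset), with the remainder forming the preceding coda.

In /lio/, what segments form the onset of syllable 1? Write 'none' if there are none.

l

Nuclei (vowels): i, o → 2 syllables.
Between /i/ (V1) and /o/ (V2): no consonants, so the boundary falls immediately after /i/.
Putting it together: li.o.
Syllable 1 is /li/: onset /l/, nucleus /i/, coda ∅.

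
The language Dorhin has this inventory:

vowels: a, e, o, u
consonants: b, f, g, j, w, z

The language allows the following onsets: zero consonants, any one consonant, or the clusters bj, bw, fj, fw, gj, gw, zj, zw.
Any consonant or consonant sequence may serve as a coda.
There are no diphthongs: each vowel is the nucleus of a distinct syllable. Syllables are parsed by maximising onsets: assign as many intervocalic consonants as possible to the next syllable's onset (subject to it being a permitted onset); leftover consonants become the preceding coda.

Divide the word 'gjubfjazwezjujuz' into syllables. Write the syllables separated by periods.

gjub.fja.zwe.zju.juz

Vowels present: u, a, e, u, u; each is a nucleus, giving 5 syllables.
σ1/σ2 boundary: /bfj/ splits as /b/ + /fj/ (/fj/ is the longest suffix that is a licit onset).
σ2/σ3 boundary: /zw/ — entire cluster is a permitted onset → onset /zw/, coda ∅.
σ3/σ4 boundary: /zj/ — entire cluster is a permitted onset → onset /zj/, coda ∅.
σ4/σ5 boundary: /j/ → onset of the next syllable (single consonants are always licit onsets).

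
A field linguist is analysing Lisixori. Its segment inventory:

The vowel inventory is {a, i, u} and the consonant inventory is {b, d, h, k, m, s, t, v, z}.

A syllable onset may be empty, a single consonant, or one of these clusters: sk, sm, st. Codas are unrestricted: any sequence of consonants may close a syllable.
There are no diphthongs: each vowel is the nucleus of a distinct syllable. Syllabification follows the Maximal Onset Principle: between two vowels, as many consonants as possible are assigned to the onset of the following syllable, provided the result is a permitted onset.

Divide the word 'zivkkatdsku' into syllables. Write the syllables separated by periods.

zivk.katd.sku

Vowels present: i, a, u; each is a nucleus, giving 3 syllables.
Between /i/ (V1) and /a/ (V2): /vkk/; trying suffixes from longest down, /k/ is the first permitted one, so coda /vk/ | onset /k/.
Between /a/ (V2) and /u/ (V3): cluster /tdsk/ — the longest permitted-onset suffix is /sk/; onset = /sk/, preceding coda = /td/.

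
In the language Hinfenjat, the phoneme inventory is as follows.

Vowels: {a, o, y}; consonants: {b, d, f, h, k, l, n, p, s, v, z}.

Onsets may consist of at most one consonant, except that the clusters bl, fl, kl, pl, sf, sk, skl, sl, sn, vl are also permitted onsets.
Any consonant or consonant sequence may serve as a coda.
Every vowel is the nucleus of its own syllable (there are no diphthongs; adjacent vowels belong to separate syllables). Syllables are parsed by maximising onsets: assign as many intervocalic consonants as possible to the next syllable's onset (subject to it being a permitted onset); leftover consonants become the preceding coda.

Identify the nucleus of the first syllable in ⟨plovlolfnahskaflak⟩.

Nuclei (vowels): o, o, a, a, a → 5 syllables.
The first nucleus (vowel 1 from the left) is /o/.

o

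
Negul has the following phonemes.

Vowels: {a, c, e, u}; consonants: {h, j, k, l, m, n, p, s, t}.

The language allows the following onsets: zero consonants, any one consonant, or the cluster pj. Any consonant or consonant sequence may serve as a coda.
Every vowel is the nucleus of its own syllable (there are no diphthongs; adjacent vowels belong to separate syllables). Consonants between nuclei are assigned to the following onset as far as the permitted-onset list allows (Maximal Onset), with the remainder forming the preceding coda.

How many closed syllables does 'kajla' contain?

1

Nuclei (vowels): a, a → 2 syllables.
Between /a/ (V1) and /a/ (V2): /jl/; trying suffixes from longest down, /l/ is the first permitted one, so coda /j/ | onset /l/.
Syllabification: kaj.la.
Classifying each syllable: /kaj/ (closed), /la/ (open).
Closed syllables: 1.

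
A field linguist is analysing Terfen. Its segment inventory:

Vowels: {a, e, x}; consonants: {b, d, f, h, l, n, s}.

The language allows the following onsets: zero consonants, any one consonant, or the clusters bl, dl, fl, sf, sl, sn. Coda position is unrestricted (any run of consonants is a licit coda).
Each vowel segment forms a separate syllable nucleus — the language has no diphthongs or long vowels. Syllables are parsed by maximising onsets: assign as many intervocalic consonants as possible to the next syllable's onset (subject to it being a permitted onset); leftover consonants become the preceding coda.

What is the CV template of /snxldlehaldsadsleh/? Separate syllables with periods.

The vowels are x, e, a, a, e — 5 nuclei, so 5 syllables.
σ1/σ2 boundary: cluster /ldl/ — the longest permitted-onset suffix is /dl/; onset = /dl/, preceding coda = /l/.
σ2/σ3 boundary: just /h/ — single C goes to the following onset.
σ3/σ4 boundary: /lds/ — longest licit onset from the right is /s/, leaving /ld/ as coda.
σ4/σ5 boundary: /dsl/ splits as /d/ + /sl/ (/sl/ is the longest suffix that is a licit onset).
Putting it together: snxl.dle.hald.sad.sleh.
Mapping each syllable to C/V: /snxl/ → CCVC, /dle/ → CCV, /hald/ → CVCC, /sad/ → CVC, /sleh/ → CCVC.

CCVC.CCV.CVCC.CVC.CCVC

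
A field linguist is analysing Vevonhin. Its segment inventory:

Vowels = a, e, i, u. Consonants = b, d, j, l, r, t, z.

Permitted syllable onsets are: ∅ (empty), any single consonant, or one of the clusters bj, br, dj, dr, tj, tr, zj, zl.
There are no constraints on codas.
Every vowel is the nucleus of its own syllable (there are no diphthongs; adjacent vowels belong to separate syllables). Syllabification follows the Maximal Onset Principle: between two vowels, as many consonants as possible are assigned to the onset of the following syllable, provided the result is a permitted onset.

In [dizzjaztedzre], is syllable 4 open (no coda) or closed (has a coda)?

Nuclei (vowels): i, a, e, e → 4 syllables.
Between /i/ (V1) and /a/ (V2): /zzj/ — longest licit onset from the right is /zj/, leaving /z/ as coda.
Between /a/ (V2) and /e/ (V3): /zt/ splits as /z/ + /t/ (/t/ is the longest suffix that is a licit onset).
Between /e/ (V3) and /e/ (V4): /dzr/ splits as /dz/ + /r/ (/r/ is the longest suffix that is a licit onset).
So the parse is diz.zjaz.tedz.re.
Syllable 4 is /re/; it ends in its nucleus with no coda, so it is open.

open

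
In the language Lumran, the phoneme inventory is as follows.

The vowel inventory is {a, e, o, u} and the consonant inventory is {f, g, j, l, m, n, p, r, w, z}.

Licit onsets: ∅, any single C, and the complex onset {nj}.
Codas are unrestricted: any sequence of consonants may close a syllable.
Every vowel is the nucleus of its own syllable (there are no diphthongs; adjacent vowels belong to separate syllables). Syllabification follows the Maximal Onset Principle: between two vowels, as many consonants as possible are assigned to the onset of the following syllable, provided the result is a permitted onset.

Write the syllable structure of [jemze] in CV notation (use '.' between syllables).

CVC.CV

Nuclei (vowels): e, e → 2 syllables.
V1 /e/ – V2 /e/: cluster /mz/ — the longest permitted-onset suffix is /z/; onset = /z/, preceding coda = /m/.
So the parse is jem.ze.
Mapping each syllable to C/V: /jem/ → CVC, /ze/ → CV.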